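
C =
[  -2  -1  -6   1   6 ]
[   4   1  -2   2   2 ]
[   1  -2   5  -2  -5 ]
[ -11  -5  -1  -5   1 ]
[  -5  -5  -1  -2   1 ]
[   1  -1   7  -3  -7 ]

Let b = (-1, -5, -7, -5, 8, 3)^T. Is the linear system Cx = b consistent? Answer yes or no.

Row reduce the augmented matrix [C | b].
R2 ← R2 + (2)·R1: [0, -1, -14, 4, 14, -7]
R3 ← R3 + (1/2)·R1: [0, -5/2, 2, -3/2, -2, -15/2]
R4 ← R4 − (11/2)·R1: [0, 1/2, 32, -21/2, -32, 1/2]
R5 ← R5 − (5/2)·R1: [0, -5/2, 14, -9/2, -14, 21/2]
R6 ← R6 + (1/2)·R1: [0, -3/2, 4, -5/2, -4, 5/2]
R3 ← R3 − (5/2)·R2: [0, 0, 37, -23/2, -37, 10]
R4 ← R4 + (1/2)·R2: [0, 0, 25, -17/2, -25, -3]
R5 ← R5 − (5/2)·R2: [0, 0, 49, -29/2, -49, 28]
R6 ← R6 − (3/2)·R2: [0, 0, 25, -17/2, -25, 13]
R4 ← R4 − (25/37)·R3: [0, 0, 0, -27/37, 0, -361/37]
R5 ← R5 − (49/37)·R3: [0, 0, 0, 27/37, 0, 546/37]
R6 ← R6 − (25/37)·R3: [0, 0, 0, -27/37, 0, 231/37]
R5 ← R5 + R4: [0, 0, 0, 0, 0, 5]
R6 ← R6 − R4: [0, 0, 0, 0, 0, 16]
R6 ← R6 − (16/5)·R5: [0, 0, 0, 0, 0, 0]
The echelon form has 5 nonzero rows; the last pivot sits in the augmented column, so rank(C) = 4 but rank([C|b]) = 5.
Since the ranks differ, the system is inconsistent.

no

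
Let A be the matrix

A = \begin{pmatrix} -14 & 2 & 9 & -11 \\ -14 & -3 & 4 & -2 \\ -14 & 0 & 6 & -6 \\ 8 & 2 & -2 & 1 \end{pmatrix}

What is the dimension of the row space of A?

Row reduce to echelon form.
R2 ← R2 − R1: [0, -5, -5, 9]
R3 ← R3 − R1: [0, -2, -3, 5]
R4 ← R4 + (4/7)·R1: [0, 22/7, 22/7, -37/7]
R3 ← R3 − (2/5)·R2: [0, 0, -1, 7/5]
R4 ← R4 + (22/35)·R2: [0, 0, 0, 13/35]
Echelon form has 4 nonzero rows, so rank(A) = 4.
The row space has dimension equal to the rank: 4.

4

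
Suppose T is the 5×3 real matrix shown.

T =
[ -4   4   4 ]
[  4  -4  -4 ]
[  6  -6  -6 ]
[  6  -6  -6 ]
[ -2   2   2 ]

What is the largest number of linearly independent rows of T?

Row reduce to echelon form.
R2 ← R2 + R1: [0, 0, 0]
R3 ← R3 + (3/2)·R1: [0, 0, 0]
R4 ← R4 + (3/2)·R1: [0, 0, 0]
R5 ← R5 − (1/2)·R1: [0, 0, 0]
Echelon form has 1 nonzero row, so rank(T) = 1.
The rank gives the maximum number of linearly independent rows: 1.

1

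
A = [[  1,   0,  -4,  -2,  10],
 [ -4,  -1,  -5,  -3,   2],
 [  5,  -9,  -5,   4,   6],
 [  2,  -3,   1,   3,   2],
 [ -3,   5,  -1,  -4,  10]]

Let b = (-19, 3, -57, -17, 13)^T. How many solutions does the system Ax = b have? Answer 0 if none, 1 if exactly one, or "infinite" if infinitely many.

1

Row reduce the augmented matrix [A | b].
R2 ← R2 + (4)·R1: [0, -1, -21, -11, 42, -73]
R3 ← R3 − (5)·R1: [0, -9, 15, 14, -44, 38]
R4 ← R4 − (2)·R1: [0, -3, 9, 7, -18, 21]
R5 ← R5 + (3)·R1: [0, 5, -13, -10, 40, -44]
R3 ← R3 − (9)·R2: [0, 0, 204, 113, -422, 695]
R4 ← R4 − (3)·R2: [0, 0, 72, 40, -144, 240]
R5 ← R5 + (5)·R2: [0, 0, -118, -65, 250, -409]
R4 ← R4 − (6/17)·R3: [0, 0, 0, 2/17, 84/17, -90/17]
R5 ← R5 + (59/102)·R3: [0, 0, 0, 37/102, 301/51, -713/102]
R5 ← R5 − (37/12)·R4: [0, 0, 0, 0, -28/3, 28/3]
The echelon form has 5 nonzero rows, and every pivot lies in the first 5 columns, so rank(A) = rank([A|b]) = 5.
The system is consistent.
rank = 5 = number of unknowns, so the solution is unique.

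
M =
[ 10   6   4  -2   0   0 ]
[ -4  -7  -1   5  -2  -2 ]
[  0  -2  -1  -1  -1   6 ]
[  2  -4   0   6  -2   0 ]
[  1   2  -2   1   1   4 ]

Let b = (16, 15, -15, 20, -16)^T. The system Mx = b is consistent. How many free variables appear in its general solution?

Row reduce the augmented matrix [M | b].
R2 ← R2 + (2/5)·R1: [0, -23/5, 3/5, 21/5, -2, -2, 107/5]
R4 ← R4 − (1/5)·R1: [0, -26/5, -4/5, 32/5, -2, 0, 84/5]
R5 ← R5 − (1/10)·R1: [0, 7/5, -12/5, 6/5, 1, 4, -88/5]
R3 ← R3 − (10/23)·R2: [0, 0, -29/23, -65/23, -3/23, 158/23, -559/23]
R4 ← R4 − (26/23)·R2: [0, 0, -34/23, 38/23, 6/23, 52/23, -170/23]
R5 ← R5 + (7/23)·R2: [0, 0, -51/23, 57/23, 9/23, 78/23, -255/23]
R4 ← R4 − (34/29)·R3: [0, 0, 0, 144/29, 12/29, -168/29, 612/29]
R5 ← R5 − (51/29)·R3: [0, 0, 0, 216/29, 18/29, -252/29, 918/29]
R5 ← R5 − (3/2)·R4: [0, 0, 0, 0, 0, 0, 0]
The echelon form has 4 nonzero rows, and every pivot lies in the first 6 columns, so rank(M) = rank([M|b]) = 4.
The system is consistent.
Free variables = (unknowns) − (rank) = 6 − 4 = 2.

2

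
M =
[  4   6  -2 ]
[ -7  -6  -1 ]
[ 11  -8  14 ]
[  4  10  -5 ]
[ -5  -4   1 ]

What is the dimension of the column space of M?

3

Row reduce to echelon form.
R2 ← R2 + (7/4)·R1: [0, 9/2, -9/2]
R3 ← R3 − (11/4)·R1: [0, -49/2, 39/2]
R4 ← R4 − R1: [0, 4, -3]
R5 ← R5 + (5/4)·R1: [0, 7/2, -3/2]
R3 ← R3 + (49/9)·R2: [0, 0, -5]
R4 ← R4 − (8/9)·R2: [0, 0, 1]
R5 ← R5 − (7/9)·R2: [0, 0, 2]
R4 ← R4 + (1/5)·R3: [0, 0, 0]
R5 ← R5 + (2/5)·R3: [0, 0, 0]
Echelon form has 3 nonzero rows, so rank(M) = 3.
The column space has dimension equal to the rank: 3.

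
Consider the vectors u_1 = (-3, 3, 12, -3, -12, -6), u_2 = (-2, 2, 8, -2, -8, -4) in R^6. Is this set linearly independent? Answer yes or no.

no

Form the matrix with these vectors as rows and row reduce.
R2 ← R2 − (2/3)·R1: [0, 0, 0, 0, 0, 0]
1 nonzero row, so the 2 vectors span a space of dimension 1.
Since 1 < 2, the vectors are linearly dependent.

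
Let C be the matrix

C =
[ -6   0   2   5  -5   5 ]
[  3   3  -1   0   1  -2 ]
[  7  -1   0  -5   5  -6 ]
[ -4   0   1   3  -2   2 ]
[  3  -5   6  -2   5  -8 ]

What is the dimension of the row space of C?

4

Row reduce to echelon form.
R2 ← R2 + (1/2)·R1: [0, 3, 0, 5/2, -3/2, 1/2]
R3 ← R3 + (7/6)·R1: [0, -1, 7/3, 5/6, -5/6, -1/6]
R4 ← R4 − (2/3)·R1: [0, 0, -1/3, -1/3, 4/3, -4/3]
R5 ← R5 + (1/2)·R1: [0, -5, 7, 1/2, 5/2, -11/2]
R3 ← R3 + (1/3)·R2: [0, 0, 7/3, 5/3, -4/3, 0]
R5 ← R5 + (5/3)·R2: [0, 0, 7, 14/3, 0, -14/3]
R4 ← R4 + (1/7)·R3: [0, 0, 0, -2/21, 8/7, -4/3]
R5 ← R5 − (3)·R3: [0, 0, 0, -1/3, 4, -14/3]
R5 ← R5 − (7/2)·R4: [0, 0, 0, 0, 0, 0]
Echelon form has 4 nonzero rows, so rank(C) = 4.
The row space has dimension equal to the rank: 4.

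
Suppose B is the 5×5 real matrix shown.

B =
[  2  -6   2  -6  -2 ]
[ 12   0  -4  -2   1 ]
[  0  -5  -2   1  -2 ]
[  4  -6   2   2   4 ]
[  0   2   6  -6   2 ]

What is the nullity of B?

0

Row reduce to echelon form.
R2 ← R2 − (6)·R1: [0, 36, -16, 34, 13]
R4 ← R4 − (2)·R1: [0, 6, -2, 14, 8]
R3 ← R3 + (5/36)·R2: [0, 0, -38/9, 103/18, -7/36]
R4 ← R4 − (1/6)·R2: [0, 0, 2/3, 25/3, 35/6]
R5 ← R5 − (1/18)·R2: [0, 0, 62/9, -71/9, 23/18]
R4 ← R4 + (3/19)·R3: [0, 0, 0, 351/38, 441/76]
R5 ← R5 + (31/19)·R3: [0, 0, 0, 55/38, 73/76]
R5 ← R5 − (55/351)·R4: [0, 0, 0, 0, 2/39]
5 nonzero rows, so rank(B) = 5.
B has 5 columns; by rank–nullity, nullity = 5 − 5 = 0.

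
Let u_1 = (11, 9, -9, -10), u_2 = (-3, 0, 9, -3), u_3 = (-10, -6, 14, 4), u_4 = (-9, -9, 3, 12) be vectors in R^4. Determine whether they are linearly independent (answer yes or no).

Form the matrix with these vectors as rows and row reduce.
R2 ← R2 + (3/11)·R1: [0, 27/11, 72/11, -63/11]
R3 ← R3 + (10/11)·R1: [0, 24/11, 64/11, -56/11]
R4 ← R4 + (9/11)·R1: [0, -18/11, -48/11, 42/11]
R3 ← R3 − (8/9)·R2: [0, 0, 0, 0]
R4 ← R4 + (2/3)·R2: [0, 0, 0, 0]
2 nonzero rows, so the 4 vectors span a space of dimension 2.
Since 2 < 4, the vectors are linearly dependent.

no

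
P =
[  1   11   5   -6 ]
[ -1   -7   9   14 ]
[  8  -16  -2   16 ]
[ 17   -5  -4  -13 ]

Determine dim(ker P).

Row reduce to echelon form.
R2 ← R2 + R1: [0, 4, 14, 8]
R3 ← R3 − (8)·R1: [0, -104, -42, 64]
R4 ← R4 − (17)·R1: [0, -192, -89, 89]
R3 ← R3 + (26)·R2: [0, 0, 322, 272]
R4 ← R4 + (48)·R2: [0, 0, 583, 473]
R4 ← R4 − (583/322)·R3: [0, 0, 0, -3135/161]
4 nonzero rows, so rank(P) = 4.
P has 4 columns; by rank–nullity, nullity = 4 − 4 = 0.

0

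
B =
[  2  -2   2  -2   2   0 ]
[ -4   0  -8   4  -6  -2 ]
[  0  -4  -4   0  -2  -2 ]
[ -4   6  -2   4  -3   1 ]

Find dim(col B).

Row reduce to echelon form.
R2 ← R2 + (2)·R1: [0, -4, -4, 0, -2, -2]
R4 ← R4 + (2)·R1: [0, 2, 2, 0, 1, 1]
R3 ← R3 − R2: [0, 0, 0, 0, 0, 0]
R4 ← R4 + (1/2)·R2: [0, 0, 0, 0, 0, 0]
Echelon form has 2 nonzero rows, so rank(B) = 2.
The column space has dimension equal to the rank: 2.

2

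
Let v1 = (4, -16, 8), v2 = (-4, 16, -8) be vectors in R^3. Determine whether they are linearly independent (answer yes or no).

no

Form the matrix with these vectors as rows and row reduce.
R2 ← R2 + R1: [0, 0, 0]
1 nonzero row, so the 2 vectors span a space of dimension 1.
Since 1 < 2, the vectors are linearly dependent.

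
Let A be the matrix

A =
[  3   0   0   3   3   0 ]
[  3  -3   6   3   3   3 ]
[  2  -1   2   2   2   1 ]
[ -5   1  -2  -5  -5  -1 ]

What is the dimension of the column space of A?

Row reduce to echelon form.
R2 ← R2 − R1: [0, -3, 6, 0, 0, 3]
R3 ← R3 − (2/3)·R1: [0, -1, 2, 0, 0, 1]
R4 ← R4 + (5/3)·R1: [0, 1, -2, 0, 0, -1]
R3 ← R3 − (1/3)·R2: [0, 0, 0, 0, 0, 0]
R4 ← R4 + (1/3)·R2: [0, 0, 0, 0, 0, 0]
Echelon form has 2 nonzero rows, so rank(A) = 2.
The column space has dimension equal to the rank: 2.

2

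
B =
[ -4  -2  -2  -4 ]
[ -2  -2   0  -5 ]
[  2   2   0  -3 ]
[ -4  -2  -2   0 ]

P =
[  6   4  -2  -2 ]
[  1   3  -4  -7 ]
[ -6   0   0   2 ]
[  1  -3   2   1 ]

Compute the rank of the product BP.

3

First compute BP:
[[-18, -10,   8,  14],
 [-19,   1,   2,  13],
 [ 11,  23, -18, -21],
 [-14, -22,  16,  18]]
Now row reduce the product.
R2 ← R2 − (19/18)·R1: [0, 104/9, -58/9, -16/9]
R3 ← R3 + (11/18)·R1: [0, 152/9, -118/9, -112/9]
R4 ← R4 − (7/9)·R1: [0, -128/9, 88/9, 64/9]
R3 ← R3 − (19/13)·R2: [0, 0, -48/13, -128/13]
R4 ← R4 + (16/13)·R2: [0, 0, 24/13, 64/13]
R4 ← R4 + (1/2)·R3: [0, 0, 0, 0]
3 nonzero rows, so rank(BP) = 3.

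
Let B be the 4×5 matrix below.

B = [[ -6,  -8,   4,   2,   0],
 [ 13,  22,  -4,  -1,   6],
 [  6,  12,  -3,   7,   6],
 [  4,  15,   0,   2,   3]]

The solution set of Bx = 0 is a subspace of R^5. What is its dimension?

Row reduce to echelon form.
R2 ← R2 + (13/6)·R1: [0, 14/3, 14/3, 10/3, 6]
R3 ← R3 + R1: [0, 4, 1, 9, 6]
R4 ← R4 + (2/3)·R1: [0, 29/3, 8/3, 10/3, 3]
R3 ← R3 − (6/7)·R2: [0, 0, -3, 43/7, 6/7]
R4 ← R4 − (29/14)·R2: [0, 0, -7, -25/7, -66/7]
R4 ← R4 − (7/3)·R3: [0, 0, 0, -376/21, -80/7]
4 nonzero rows, so rank(B) = 4.
B has 5 columns; by rank–nullity, nullity = 5 − 4 = 1.

1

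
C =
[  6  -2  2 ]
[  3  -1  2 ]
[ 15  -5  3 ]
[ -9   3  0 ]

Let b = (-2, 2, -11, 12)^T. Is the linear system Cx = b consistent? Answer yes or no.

Row reduce the augmented matrix [C | b].
R2 ← R2 − (1/2)·R1: [0, 0, 1, 3]
R3 ← R3 − (5/2)·R1: [0, 0, -2, -6]
R4 ← R4 + (3/2)·R1: [0, 0, 3, 9]
R3 ← R3 + (2)·R2: [0, 0, 0, 0]
R4 ← R4 − (3)·R2: [0, 0, 0, 0]
The echelon form has 2 nonzero rows, and every pivot lies in the first 3 columns, so rank(C) = rank([C|b]) = 2.
The system is consistent.

yes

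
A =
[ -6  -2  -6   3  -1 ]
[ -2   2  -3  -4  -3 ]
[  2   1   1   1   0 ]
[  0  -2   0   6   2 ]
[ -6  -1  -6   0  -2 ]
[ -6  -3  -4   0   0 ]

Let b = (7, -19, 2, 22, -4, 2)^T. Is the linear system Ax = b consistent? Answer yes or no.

Row reduce the augmented matrix [A | b].
R2 ← R2 − (1/3)·R1: [0, 8/3, -1, -5, -8/3, -64/3]
R3 ← R3 + (1/3)·R1: [0, 1/3, -1, 2, -1/3, 13/3]
R5 ← R5 − R1: [0, 1, 0, -3, -1, -11]
R6 ← R6 − R1: [0, -1, 2, -3, 1, -5]
R3 ← R3 − (1/8)·R2: [0, 0, -7/8, 21/8, 0, 7]
R4 ← R4 + (3/4)·R2: [0, 0, -3/4, 9/4, 0, 6]
R5 ← R5 − (3/8)·R2: [0, 0, 3/8, -9/8, 0, -3]
R6 ← R6 + (3/8)·R2: [0, 0, 13/8, -39/8, 0, -13]
R4 ← R4 − (6/7)·R3: [0, 0, 0, 0, 0, 0]
R5 ← R5 + (3/7)·R3: [0, 0, 0, 0, 0, 0]
R6 ← R6 + (13/7)·R3: [0, 0, 0, 0, 0, 0]
The echelon form has 3 nonzero rows, and every pivot lies in the first 5 columns, so rank(A) = rank([A|b]) = 3.
The system is consistent.

yes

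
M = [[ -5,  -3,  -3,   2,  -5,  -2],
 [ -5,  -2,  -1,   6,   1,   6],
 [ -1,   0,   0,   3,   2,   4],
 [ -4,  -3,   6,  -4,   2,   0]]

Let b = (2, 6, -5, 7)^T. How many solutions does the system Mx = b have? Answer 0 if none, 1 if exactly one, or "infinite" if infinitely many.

0

Row reduce the augmented matrix [M | b].
R2 ← R2 − R1: [0, 1, 2, 4, 6, 8, 4]
R3 ← R3 − (1/5)·R1: [0, 3/5, 3/5, 13/5, 3, 22/5, -27/5]
R4 ← R4 − (4/5)·R1: [0, -3/5, 42/5, -28/5, 6, 8/5, 27/5]
R3 ← R3 − (3/5)·R2: [0, 0, -3/5, 1/5, -3/5, -2/5, -39/5]
R4 ← R4 + (3/5)·R2: [0, 0, 48/5, -16/5, 48/5, 32/5, 39/5]
R4 ← R4 + (16)·R3: [0, 0, 0, 0, 0, 0, -117]
The echelon form has 4 nonzero rows; the last pivot sits in the augmented column, so rank(M) = 3 but rank([M|b]) = 4.
Since the ranks differ, the system is inconsistent.
It has no solutions.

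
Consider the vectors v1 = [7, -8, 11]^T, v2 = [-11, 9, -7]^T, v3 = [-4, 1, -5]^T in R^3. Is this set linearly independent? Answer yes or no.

Form the matrix with these vectors as rows and row reduce.
R2 ← R2 + (11/7)·R1: [0, -25/7, 72/7]
R3 ← R3 + (4/7)·R1: [0, -25/7, 9/7]
R3 ← R3 − R2: [0, 0, -9]
3 nonzero rows, so the 3 vectors span a space of dimension 3.
Since 3 = 3, the vectors are linearly independent.

yes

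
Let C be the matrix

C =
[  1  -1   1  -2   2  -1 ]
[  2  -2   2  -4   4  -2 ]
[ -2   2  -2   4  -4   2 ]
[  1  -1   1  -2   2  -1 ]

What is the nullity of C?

Row reduce to echelon form.
R2 ← R2 − (2)·R1: [0, 0, 0, 0, 0, 0]
R3 ← R3 + (2)·R1: [0, 0, 0, 0, 0, 0]
R4 ← R4 − R1: [0, 0, 0, 0, 0, 0]
1 nonzero row, so rank(C) = 1.
C has 6 columns; by rank–nullity, nullity = 6 − 1 = 5.

5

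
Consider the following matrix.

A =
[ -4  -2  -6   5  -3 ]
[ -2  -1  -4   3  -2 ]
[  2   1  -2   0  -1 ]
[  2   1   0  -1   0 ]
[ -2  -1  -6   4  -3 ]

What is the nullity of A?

Row reduce to echelon form.
R2 ← R2 − (1/2)·R1: [0, 0, -1, 1/2, -1/2]
R3 ← R3 + (1/2)·R1: [0, 0, -5, 5/2, -5/2]
R4 ← R4 + (1/2)·R1: [0, 0, -3, 3/2, -3/2]
R5 ← R5 − (1/2)·R1: [0, 0, -3, 3/2, -3/2]
R3 ← R3 − (5)·R2: [0, 0, 0, 0, 0]
R4 ← R4 − (3)·R2: [0, 0, 0, 0, 0]
R5 ← R5 − (3)·R2: [0, 0, 0, 0, 0]
2 nonzero rows, so rank(A) = 2.
A has 5 columns; by rank–nullity, nullity = 5 − 2 = 3.

3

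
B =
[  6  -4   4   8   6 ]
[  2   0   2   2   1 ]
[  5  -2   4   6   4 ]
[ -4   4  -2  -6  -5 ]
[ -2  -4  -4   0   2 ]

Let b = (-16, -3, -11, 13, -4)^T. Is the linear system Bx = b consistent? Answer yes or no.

yes

Row reduce the augmented matrix [B | b].
R2 ← R2 − (1/3)·R1: [0, 4/3, 2/3, -2/3, -1, 7/3]
R3 ← R3 − (5/6)·R1: [0, 4/3, 2/3, -2/3, -1, 7/3]
R4 ← R4 + (2/3)·R1: [0, 4/3, 2/3, -2/3, -1, 7/3]
R5 ← R5 + (1/3)·R1: [0, -16/3, -8/3, 8/3, 4, -28/3]
R3 ← R3 − R2: [0, 0, 0, 0, 0, 0]
R4 ← R4 − R2: [0, 0, 0, 0, 0, 0]
R5 ← R5 + (4)·R2: [0, 0, 0, 0, 0, 0]
The echelon form has 2 nonzero rows, and every pivot lies in the first 5 columns, so rank(B) = rank([B|b]) = 2.
The system is consistent.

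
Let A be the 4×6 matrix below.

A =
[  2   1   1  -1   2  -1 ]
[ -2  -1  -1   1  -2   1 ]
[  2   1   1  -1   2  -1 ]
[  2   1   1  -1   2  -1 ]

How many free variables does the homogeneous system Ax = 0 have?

5

Row reduce to echelon form.
R2 ← R2 + R1: [0, 0, 0, 0, 0, 0]
R3 ← R3 − R1: [0, 0, 0, 0, 0, 0]
R4 ← R4 − R1: [0, 0, 0, 0, 0, 0]
1 nonzero row, so rank(A) = 1.
A has 6 columns; by rank–nullity, nullity = 6 − 1 = 5.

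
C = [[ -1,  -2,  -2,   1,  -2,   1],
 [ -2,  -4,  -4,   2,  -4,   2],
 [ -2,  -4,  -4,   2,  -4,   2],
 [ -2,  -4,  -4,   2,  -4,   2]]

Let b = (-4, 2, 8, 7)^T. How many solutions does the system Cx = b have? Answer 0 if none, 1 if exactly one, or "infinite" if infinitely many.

Row reduce the augmented matrix [C | b].
R2 ← R2 − (2)·R1: [0, 0, 0, 0, 0, 0, 10]
R3 ← R3 − (2)·R1: [0, 0, 0, 0, 0, 0, 16]
R4 ← R4 − (2)·R1: [0, 0, 0, 0, 0, 0, 15]
R3 ← R3 − (8/5)·R2: [0, 0, 0, 0, 0, 0, 0]
R4 ← R4 − (3/2)·R2: [0, 0, 0, 0, 0, 0, 0]
The echelon form has 2 nonzero rows; the last pivot sits in the augmented column, so rank(C) = 1 but rank([C|b]) = 2.
Since the ranks differ, the system is inconsistent.
It has no solutions.

0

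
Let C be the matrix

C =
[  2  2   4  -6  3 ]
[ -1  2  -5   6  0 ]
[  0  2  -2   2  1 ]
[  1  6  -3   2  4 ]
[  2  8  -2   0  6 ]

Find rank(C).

2

Row reduce to echelon form.
R2 ← R2 + (1/2)·R1: [0, 3, -3, 3, 3/2]
R4 ← R4 − (1/2)·R1: [0, 5, -5, 5, 5/2]
R5 ← R5 − R1: [0, 6, -6, 6, 3]
R3 ← R3 − (2/3)·R2: [0, 0, 0, 0, 0]
R4 ← R4 − (5/3)·R2: [0, 0, 0, 0, 0]
R5 ← R5 − (2)·R2: [0, 0, 0, 0, 0]
Echelon form has 2 nonzero rows, so rank(C) = 2.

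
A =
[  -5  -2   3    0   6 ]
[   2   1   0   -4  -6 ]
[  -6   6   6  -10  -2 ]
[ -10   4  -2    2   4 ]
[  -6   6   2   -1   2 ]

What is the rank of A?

Row reduce to echelon form.
R2 ← R2 + (2/5)·R1: [0, 1/5, 6/5, -4, -18/5]
R3 ← R3 − (6/5)·R1: [0, 42/5, 12/5, -10, -46/5]
R4 ← R4 − (2)·R1: [0, 8, -8, 2, -8]
R5 ← R5 − (6/5)·R1: [0, 42/5, -8/5, -1, -26/5]
R3 ← R3 − (42)·R2: [0, 0, -48, 158, 142]
R4 ← R4 − (40)·R2: [0, 0, -56, 162, 136]
R5 ← R5 − (42)·R2: [0, 0, -52, 167, 146]
R4 ← R4 − (7/6)·R3: [0, 0, 0, -67/3, -89/3]
R5 ← R5 − (13/12)·R3: [0, 0, 0, -25/6, -47/6]
R5 ← R5 − (25/134)·R4: [0, 0, 0, 0, -154/67]
Echelon form has 5 nonzero rows, so rank(A) = 5.

5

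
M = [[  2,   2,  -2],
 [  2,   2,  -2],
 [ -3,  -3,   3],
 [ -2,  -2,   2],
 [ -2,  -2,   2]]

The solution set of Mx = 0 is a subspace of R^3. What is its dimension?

2

Row reduce to echelon form.
R2 ← R2 − R1: [0, 0, 0]
R3 ← R3 + (3/2)·R1: [0, 0, 0]
R4 ← R4 + R1: [0, 0, 0]
R5 ← R5 + R1: [0, 0, 0]
1 nonzero row, so rank(M) = 1.
M has 3 columns; by rank–nullity, nullity = 3 − 1 = 2.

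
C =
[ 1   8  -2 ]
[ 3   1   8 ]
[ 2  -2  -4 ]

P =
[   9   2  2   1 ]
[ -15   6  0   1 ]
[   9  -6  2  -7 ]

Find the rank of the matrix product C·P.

First compute CP:
[[-129,  62,  -2,  23],
 [ 84, -36,  22, -52],
 [ 12,  16,  -4,  28]]
Now row reduce the product.
R2 ← R2 + (28/43)·R1: [0, 188/43, 890/43, -1592/43]
R3 ← R3 + (4/43)·R1: [0, 936/43, -180/43, 1296/43]
R3 ← R3 − (234/47)·R2: [0, 0, -5040/47, 10080/47]
3 nonzero rows, so rank(CP) = 3.

3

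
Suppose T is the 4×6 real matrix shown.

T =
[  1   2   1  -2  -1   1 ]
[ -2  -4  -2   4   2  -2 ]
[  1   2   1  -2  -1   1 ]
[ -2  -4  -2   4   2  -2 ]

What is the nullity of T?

5

Row reduce to echelon form.
R2 ← R2 + (2)·R1: [0, 0, 0, 0, 0, 0]
R3 ← R3 − R1: [0, 0, 0, 0, 0, 0]
R4 ← R4 + (2)·R1: [0, 0, 0, 0, 0, 0]
1 nonzero row, so rank(T) = 1.
T has 6 columns; by rank–nullity, nullity = 6 − 1 = 5.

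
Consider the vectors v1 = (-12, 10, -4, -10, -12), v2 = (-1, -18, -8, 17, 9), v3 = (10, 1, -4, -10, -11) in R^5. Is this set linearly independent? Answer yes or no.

Form the matrix with these vectors as rows and row reduce.
R2 ← R2 − (1/12)·R1: [0, -113/6, -23/3, 107/6, 10]
R3 ← R3 + (5/6)·R1: [0, 28/3, -22/3, -55/3, -21]
R3 ← R3 + (56/113)·R2: [0, 0, -1258/113, -1073/113, -1813/113]
3 nonzero rows, so the 3 vectors span a space of dimension 3.
Since 3 = 3, the vectors are linearly independent.

yes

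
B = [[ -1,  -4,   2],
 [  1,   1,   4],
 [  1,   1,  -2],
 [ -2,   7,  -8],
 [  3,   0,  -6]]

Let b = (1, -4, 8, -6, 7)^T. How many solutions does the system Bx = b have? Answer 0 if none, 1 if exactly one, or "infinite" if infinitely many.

Row reduce the augmented matrix [B | b].
R2 ← R2 + R1: [0, -3, 6, -3]
R3 ← R3 + R1: [0, -3, 0, 9]
R4 ← R4 − (2)·R1: [0, 15, -12, -8]
R5 ← R5 + (3)·R1: [0, -12, 0, 10]
R3 ← R3 − R2: [0, 0, -6, 12]
R4 ← R4 + (5)·R2: [0, 0, 18, -23]
R5 ← R5 − (4)·R2: [0, 0, -24, 22]
R4 ← R4 + (3)·R3: [0, 0, 0, 13]
R5 ← R5 − (4)·R3: [0, 0, 0, -26]
R5 ← R5 + (2)·R4: [0, 0, 0, 0]
The echelon form has 4 nonzero rows; the last pivot sits in the augmented column, so rank(B) = 3 but rank([B|b]) = 4.
Since the ranks differ, the system is inconsistent.
It has no solutions.

0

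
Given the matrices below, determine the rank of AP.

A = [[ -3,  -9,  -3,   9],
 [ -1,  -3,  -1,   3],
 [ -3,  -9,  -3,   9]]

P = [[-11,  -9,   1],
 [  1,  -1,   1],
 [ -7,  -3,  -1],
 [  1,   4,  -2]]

First compute AP:
[[ 54,  81, -27],
 [ 18,  27,  -9],
 [ 54,  81, -27]]
Now row reduce the product.
R2 ← R2 − (1/3)·R1: [0, 0, 0]
R3 ← R3 − R1: [0, 0, 0]
1 nonzero row, so rank(AP) = 1.

1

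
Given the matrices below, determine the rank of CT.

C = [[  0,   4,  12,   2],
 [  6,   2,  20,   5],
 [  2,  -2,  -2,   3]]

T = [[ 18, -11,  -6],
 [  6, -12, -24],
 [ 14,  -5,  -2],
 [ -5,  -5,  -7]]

First compute CT:
[[182, -118, -134],
 [375, -215, -159],
 [-19,  -3,  19]]
Now row reduce the product.
R2 ← R2 − (375/182)·R1: [0, 2560/91, 10656/91]
R3 ← R3 + (19/182)·R1: [0, -1394/91, 456/91]
R3 ← R3 + (697/1280)·R2: [0, 0, 2751/40]
3 nonzero rows, so rank(CT) = 3.

3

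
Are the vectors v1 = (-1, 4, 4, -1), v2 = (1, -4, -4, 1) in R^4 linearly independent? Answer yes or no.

no

Form the matrix with these vectors as rows and row reduce.
R2 ← R2 + R1: [0, 0, 0, 0]
1 nonzero row, so the 2 vectors span a space of dimension 1.
Since 1 < 2, the vectors are linearly dependent.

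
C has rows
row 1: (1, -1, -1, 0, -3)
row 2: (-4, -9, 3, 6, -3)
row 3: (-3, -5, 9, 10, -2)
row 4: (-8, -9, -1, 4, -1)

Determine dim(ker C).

1

Row reduce to echelon form.
R2 ← R2 + (4)·R1: [0, -13, -1, 6, -15]
R3 ← R3 + (3)·R1: [0, -8, 6, 10, -11]
R4 ← R4 + (8)·R1: [0, -17, -9, 4, -25]
R3 ← R3 − (8/13)·R2: [0, 0, 86/13, 82/13, -23/13]
R4 ← R4 − (17/13)·R2: [0, 0, -100/13, -50/13, -70/13]
R4 ← R4 + (50/43)·R3: [0, 0, 0, 150/43, -320/43]
4 nonzero rows, so rank(C) = 4.
C has 5 columns; by rank–nullity, nullity = 5 − 4 = 1.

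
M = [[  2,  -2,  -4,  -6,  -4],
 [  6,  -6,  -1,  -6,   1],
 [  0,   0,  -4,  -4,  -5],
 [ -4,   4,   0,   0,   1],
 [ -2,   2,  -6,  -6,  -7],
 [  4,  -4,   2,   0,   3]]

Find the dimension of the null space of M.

Row reduce to echelon form.
R2 ← R2 − (3)·R1: [0, 0, 11, 12, 13]
R4 ← R4 + (2)·R1: [0, 0, -8, -12, -7]
R5 ← R5 + R1: [0, 0, -10, -12, -11]
R6 ← R6 − (2)·R1: [0, 0, 10, 12, 11]
R3 ← R3 + (4/11)·R2: [0, 0, 0, 4/11, -3/11]
R4 ← R4 + (8/11)·R2: [0, 0, 0, -36/11, 27/11]
R5 ← R5 + (10/11)·R2: [0, 0, 0, -12/11, 9/11]
R6 ← R6 − (10/11)·R2: [0, 0, 0, 12/11, -9/11]
R4 ← R4 + (9)·R3: [0, 0, 0, 0, 0]
R5 ← R5 + (3)·R3: [0, 0, 0, 0, 0]
R6 ← R6 − (3)·R3: [0, 0, 0, 0, 0]
3 nonzero rows, so rank(M) = 3.
M has 5 columns; by rank–nullity, nullity = 5 − 3 = 2.

2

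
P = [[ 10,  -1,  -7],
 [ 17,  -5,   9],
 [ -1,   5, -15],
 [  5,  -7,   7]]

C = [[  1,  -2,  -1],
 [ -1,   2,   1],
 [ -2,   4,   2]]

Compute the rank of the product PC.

First compute PC:
[[ 25, -50, -25],
 [  4,  -8,  -4],
 [ 24, -48, -24],
 [ -2,   4,   2]]
Now row reduce the product.
R2 ← R2 − (4/25)·R1: [0, 0, 0]
R3 ← R3 − (24/25)·R1: [0, 0, 0]
R4 ← R4 + (2/25)·R1: [0, 0, 0]
1 nonzero row, so rank(PC) = 1.

1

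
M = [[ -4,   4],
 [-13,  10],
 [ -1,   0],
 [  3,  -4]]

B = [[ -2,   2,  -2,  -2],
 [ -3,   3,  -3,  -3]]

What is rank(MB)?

1

First compute MB:
[[ -4,   4,  -4,  -4],
 [ -4,   4,  -4,  -4],
 [  2,  -2,   2,   2],
 [  6,  -6,   6,   6]]
Now row reduce the product.
R2 ← R2 − R1: [0, 0, 0, 0]
R3 ← R3 + (1/2)·R1: [0, 0, 0, 0]
R4 ← R4 + (3/2)·R1: [0, 0, 0, 0]
1 nonzero row, so rank(MB) = 1.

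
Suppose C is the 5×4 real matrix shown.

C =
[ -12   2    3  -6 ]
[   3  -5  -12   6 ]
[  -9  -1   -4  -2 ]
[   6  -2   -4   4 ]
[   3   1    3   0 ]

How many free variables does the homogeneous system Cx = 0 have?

Row reduce to echelon form.
R2 ← R2 + (1/4)·R1: [0, -9/2, -45/4, 9/2]
R3 ← R3 − (3/4)·R1: [0, -5/2, -25/4, 5/2]
R4 ← R4 + (1/2)·R1: [0, -1, -5/2, 1]
R5 ← R5 + (1/4)·R1: [0, 3/2, 15/4, -3/2]
R3 ← R3 − (5/9)·R2: [0, 0, 0, 0]
R4 ← R4 − (2/9)·R2: [0, 0, 0, 0]
R5 ← R5 + (1/3)·R2: [0, 0, 0, 0]
2 nonzero rows, so rank(C) = 2.
C has 4 columns; by rank–nullity, nullity = 4 − 2 = 2.

2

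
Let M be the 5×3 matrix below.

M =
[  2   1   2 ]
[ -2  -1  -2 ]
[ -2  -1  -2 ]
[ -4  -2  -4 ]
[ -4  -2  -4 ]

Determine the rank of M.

1

Row reduce to echelon form.
R2 ← R2 + R1: [0, 0, 0]
R3 ← R3 + R1: [0, 0, 0]
R4 ← R4 + (2)·R1: [0, 0, 0]
R5 ← R5 + (2)·R1: [0, 0, 0]
Echelon form has 1 nonzero row, so rank(M) = 1.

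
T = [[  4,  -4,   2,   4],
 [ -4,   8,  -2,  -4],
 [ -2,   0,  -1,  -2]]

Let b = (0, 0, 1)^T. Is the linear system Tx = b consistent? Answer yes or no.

no

Row reduce the augmented matrix [T | b].
R2 ← R2 + R1: [0, 4, 0, 0, 0]
R3 ← R3 + (1/2)·R1: [0, -2, 0, 0, 1]
R3 ← R3 + (1/2)·R2: [0, 0, 0, 0, 1]
The echelon form has 3 nonzero rows; the last pivot sits in the augmented column, so rank(T) = 2 but rank([T|b]) = 3.
Since the ranks differ, the system is inconsistent.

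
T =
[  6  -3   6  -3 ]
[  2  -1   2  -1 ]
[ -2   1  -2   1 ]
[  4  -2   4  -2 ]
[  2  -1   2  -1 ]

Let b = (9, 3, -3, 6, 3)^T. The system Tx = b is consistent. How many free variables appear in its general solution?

Row reduce the augmented matrix [T | b].
R2 ← R2 − (1/3)·R1: [0, 0, 0, 0, 0]
R3 ← R3 + (1/3)·R1: [0, 0, 0, 0, 0]
R4 ← R4 − (2/3)·R1: [0, 0, 0, 0, 0]
R5 ← R5 − (1/3)·R1: [0, 0, 0, 0, 0]
The echelon form has 1 nonzero rows, and every pivot lies in the first 4 columns, so rank(T) = rank([T|b]) = 1.
The system is consistent.
Free variables = (unknowns) − (rank) = 4 − 1 = 3.

3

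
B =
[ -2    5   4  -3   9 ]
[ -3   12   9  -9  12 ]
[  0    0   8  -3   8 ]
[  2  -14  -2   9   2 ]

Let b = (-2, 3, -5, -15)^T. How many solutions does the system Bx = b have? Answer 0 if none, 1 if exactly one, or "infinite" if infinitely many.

Row reduce the augmented matrix [B | b].
R2 ← R2 − (3/2)·R1: [0, 9/2, 3, -9/2, -3/2, 6]
R4 ← R4 + R1: [0, -9, 2, 6, 11, -17]
R4 ← R4 + (2)·R2: [0, 0, 8, -3, 8, -5]
R4 ← R4 − R3: [0, 0, 0, 0, 0, 0]
The echelon form has 3 nonzero rows, and every pivot lies in the first 5 columns, so rank(B) = rank([B|b]) = 3.
The system is consistent.
rank = 3 < 5 unknowns, so there are infinitely many solutions.

infinite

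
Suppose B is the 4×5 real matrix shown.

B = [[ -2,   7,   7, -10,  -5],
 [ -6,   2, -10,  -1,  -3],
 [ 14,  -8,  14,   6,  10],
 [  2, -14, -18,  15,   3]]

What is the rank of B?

Row reduce to echelon form.
R2 ← R2 − (3)·R1: [0, -19, -31, 29, 12]
R3 ← R3 + (7)·R1: [0, 41, 63, -64, -25]
R4 ← R4 + R1: [0, -7, -11, 5, -2]
R3 ← R3 + (41/19)·R2: [0, 0, -74/19, -27/19, 17/19]
R4 ← R4 − (7/19)·R2: [0, 0, 8/19, -108/19, -122/19]
R4 ← R4 + (4/37)·R3: [0, 0, 0, -216/37, -234/37]
Echelon form has 4 nonzero rows, so rank(B) = 4.

4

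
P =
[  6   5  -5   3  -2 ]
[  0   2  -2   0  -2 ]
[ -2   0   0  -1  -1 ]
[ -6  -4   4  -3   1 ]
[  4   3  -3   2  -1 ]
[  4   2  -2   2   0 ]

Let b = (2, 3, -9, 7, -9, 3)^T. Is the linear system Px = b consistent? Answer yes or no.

no

Row reduce the augmented matrix [P | b].
R3 ← R3 + (1/3)·R1: [0, 5/3, -5/3, 0, -5/3, -25/3]
R4 ← R4 + R1: [0, 1, -1, 0, -1, 9]
R5 ← R5 − (2/3)·R1: [0, -1/3, 1/3, 0, 1/3, -31/3]
R6 ← R6 − (2/3)·R1: [0, -4/3, 4/3, 0, 4/3, 5/3]
R3 ← R3 − (5/6)·R2: [0, 0, 0, 0, 0, -65/6]
R4 ← R4 − (1/2)·R2: [0, 0, 0, 0, 0, 15/2]
R5 ← R5 + (1/6)·R2: [0, 0, 0, 0, 0, -59/6]
R6 ← R6 + (2/3)·R2: [0, 0, 0, 0, 0, 11/3]
R4 ← R4 + (9/13)·R3: [0, 0, 0, 0, 0, 0]
R5 ← R5 − (59/65)·R3: [0, 0, 0, 0, 0, 0]
R6 ← R6 + (22/65)·R3: [0, 0, 0, 0, 0, 0]
The echelon form has 3 nonzero rows; the last pivot sits in the augmented column, so rank(P) = 2 but rank([P|b]) = 3.
Since the ranks differ, the system is inconsistent.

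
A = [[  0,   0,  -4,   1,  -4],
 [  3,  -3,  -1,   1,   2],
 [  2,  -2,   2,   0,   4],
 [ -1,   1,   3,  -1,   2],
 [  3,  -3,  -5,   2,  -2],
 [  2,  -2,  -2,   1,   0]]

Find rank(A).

Row reduce to echelon form.
Swap R1 ↔ R2
R3 ← R3 − (2/3)·R1: [0, 0, 8/3, -2/3, 8/3]
R4 ← R4 + (1/3)·R1: [0, 0, 8/3, -2/3, 8/3]
R5 ← R5 − R1: [0, 0, -4, 1, -4]
R6 ← R6 − (2/3)·R1: [0, 0, -4/3, 1/3, -4/3]
R3 ← R3 + (2/3)·R2: [0, 0, 0, 0, 0]
R4 ← R4 + (2/3)·R2: [0, 0, 0, 0, 0]
R5 ← R5 − R2: [0, 0, 0, 0, 0]
R6 ← R6 − (1/3)·R2: [0, 0, 0, 0, 0]
Echelon form has 2 nonzero rows, so rank(A) = 2.

2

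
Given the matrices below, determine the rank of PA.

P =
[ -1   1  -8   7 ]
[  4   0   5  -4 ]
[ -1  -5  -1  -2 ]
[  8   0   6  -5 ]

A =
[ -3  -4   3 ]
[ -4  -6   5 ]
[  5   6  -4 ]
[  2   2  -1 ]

First compute PA:
[[-27, -36,  27],
 [  5,   6,  -4],
 [ 14,  24, -22],
 [ -4,  -6,   5]]
Now row reduce the product.
R2 ← R2 + (5/27)·R1: [0, -2/3, 1]
R3 ← R3 + (14/27)·R1: [0, 16/3, -8]
R4 ← R4 − (4/27)·R1: [0, -2/3, 1]
R3 ← R3 + (8)·R2: [0, 0, 0]
R4 ← R4 − R2: [0, 0, 0]
2 nonzero rows, so rank(PA) = 2.

2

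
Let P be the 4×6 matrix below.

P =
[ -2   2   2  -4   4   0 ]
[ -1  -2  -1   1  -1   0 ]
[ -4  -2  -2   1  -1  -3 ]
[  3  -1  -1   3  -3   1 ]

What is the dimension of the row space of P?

Row reduce to echelon form.
R2 ← R2 − (1/2)·R1: [0, -3, -2, 3, -3, 0]
R3 ← R3 − (2)·R1: [0, -6, -6, 9, -9, -3]
R4 ← R4 + (3/2)·R1: [0, 2, 2, -3, 3, 1]
R3 ← R3 − (2)·R2: [0, 0, -2, 3, -3, -3]
R4 ← R4 + (2/3)·R2: [0, 0, 2/3, -1, 1, 1]
R4 ← R4 + (1/3)·R3: [0, 0, 0, 0, 0, 0]
Echelon form has 3 nonzero rows, so rank(P) = 3.
The row space has dimension equal to the rank: 3.

3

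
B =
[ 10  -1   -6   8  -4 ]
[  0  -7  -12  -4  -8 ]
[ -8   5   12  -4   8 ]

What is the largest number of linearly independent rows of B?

Row reduce to echelon form.
R3 ← R3 + (4/5)·R1: [0, 21/5, 36/5, 12/5, 24/5]
R3 ← R3 + (3/5)·R2: [0, 0, 0, 0, 0]
Echelon form has 2 nonzero rows, so rank(B) = 2.
The rank gives the maximum number of linearly independent rows: 2.

2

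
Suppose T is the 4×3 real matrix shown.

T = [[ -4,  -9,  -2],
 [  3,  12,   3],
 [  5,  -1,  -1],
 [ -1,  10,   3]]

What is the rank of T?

2

Row reduce to echelon form.
R2 ← R2 + (3/4)·R1: [0, 21/4, 3/2]
R3 ← R3 + (5/4)·R1: [0, -49/4, -7/2]
R4 ← R4 − (1/4)·R1: [0, 49/4, 7/2]
R3 ← R3 + (7/3)·R2: [0, 0, 0]
R4 ← R4 − (7/3)·R2: [0, 0, 0]
Echelon form has 2 nonzero rows, so rank(T) = 2.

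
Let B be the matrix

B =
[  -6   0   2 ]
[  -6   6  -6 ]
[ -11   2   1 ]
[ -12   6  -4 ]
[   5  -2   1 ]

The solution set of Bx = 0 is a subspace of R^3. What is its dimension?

Row reduce to echelon form.
R2 ← R2 − R1: [0, 6, -8]
R3 ← R3 − (11/6)·R1: [0, 2, -8/3]
R4 ← R4 − (2)·R1: [0, 6, -8]
R5 ← R5 + (5/6)·R1: [0, -2, 8/3]
R3 ← R3 − (1/3)·R2: [0, 0, 0]
R4 ← R4 − R2: [0, 0, 0]
R5 ← R5 + (1/3)·R2: [0, 0, 0]
2 nonzero rows, so rank(B) = 2.
B has 3 columns; by rank–nullity, nullity = 3 − 2 = 1.

1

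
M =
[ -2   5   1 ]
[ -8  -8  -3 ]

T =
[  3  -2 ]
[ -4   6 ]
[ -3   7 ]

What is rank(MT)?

2

First compute MT:
[[-29,  41],
 [ 17, -53]]
Now row reduce the product.
R2 ← R2 + (17/29)·R1: [0, -840/29]
2 nonzero rows, so rank(MT) = 2.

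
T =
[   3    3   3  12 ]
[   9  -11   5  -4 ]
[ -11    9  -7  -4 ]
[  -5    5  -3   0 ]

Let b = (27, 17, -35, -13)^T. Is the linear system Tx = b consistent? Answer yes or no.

Row reduce the augmented matrix [T | b].
R2 ← R2 − (3)·R1: [0, -20, -4, -40, -64]
R3 ← R3 + (11/3)·R1: [0, 20, 4, 40, 64]
R4 ← R4 + (5/3)·R1: [0, 10, 2, 20, 32]
R3 ← R3 + R2: [0, 0, 0, 0, 0]
R4 ← R4 + (1/2)·R2: [0, 0, 0, 0, 0]
The echelon form has 2 nonzero rows, and every pivot lies in the first 4 columns, so rank(T) = rank([T|b]) = 2.
The system is consistent.

yes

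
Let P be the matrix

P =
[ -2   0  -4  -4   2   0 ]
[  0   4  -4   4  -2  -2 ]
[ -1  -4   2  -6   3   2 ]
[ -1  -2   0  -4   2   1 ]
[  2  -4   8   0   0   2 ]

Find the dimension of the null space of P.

4

Row reduce to echelon form.
R3 ← R3 − (1/2)·R1: [0, -4, 4, -4, 2, 2]
R4 ← R4 − (1/2)·R1: [0, -2, 2, -2, 1, 1]
R5 ← R5 + R1: [0, -4, 4, -4, 2, 2]
R3 ← R3 + R2: [0, 0, 0, 0, 0, 0]
R4 ← R4 + (1/2)·R2: [0, 0, 0, 0, 0, 0]
R5 ← R5 + R2: [0, 0, 0, 0, 0, 0]
2 nonzero rows, so rank(P) = 2.
P has 6 columns; by rank–nullity, nullity = 6 − 2 = 4.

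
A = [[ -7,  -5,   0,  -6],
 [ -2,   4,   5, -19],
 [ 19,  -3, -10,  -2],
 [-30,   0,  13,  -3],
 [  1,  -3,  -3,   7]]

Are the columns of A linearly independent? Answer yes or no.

Row reduce A to echelon form.
R2 ← R2 − (2/7)·R1: [0, 38/7, 5, -121/7]
R3 ← R3 + (19/7)·R1: [0, -116/7, -10, -128/7]
R4 ← R4 − (30/7)·R1: [0, 150/7, 13, 159/7]
R5 ← R5 + (1/7)·R1: [0, -26/7, -3, 43/7]
R3 ← R3 + (58/19)·R2: [0, 0, 100/19, -1350/19]
R4 ← R4 − (75/19)·R2: [0, 0, -128/19, 1728/19]
R5 ← R5 + (13/19)·R2: [0, 0, 8/19, -108/19]
R4 ← R4 + (32/25)·R3: [0, 0, 0, 0]
R5 ← R5 − (2/25)·R3: [0, 0, 0, 0]
3 pivots among 4 columns.
Only 3 < 4 pivot columns, so the columns are linearly dependent.

no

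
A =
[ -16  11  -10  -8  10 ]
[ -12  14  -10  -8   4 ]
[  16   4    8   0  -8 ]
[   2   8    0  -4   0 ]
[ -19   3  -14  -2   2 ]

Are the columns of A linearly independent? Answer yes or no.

Row reduce A to echelon form.
R2 ← R2 − (3/4)·R1: [0, 23/4, -5/2, -2, -7/2]
R3 ← R3 + R1: [0, 15, -2, -8, 2]
R4 ← R4 + (1/8)·R1: [0, 75/8, -5/4, -5, 5/4]
R5 ← R5 − (19/16)·R1: [0, -161/16, -17/8, 15/2, -79/8]
R3 ← R3 − (60/23)·R2: [0, 0, 104/23, -64/23, 256/23]
R4 ← R4 − (75/46)·R2: [0, 0, 65/23, -40/23, 160/23]
R5 ← R5 + (7/4)·R2: [0, 0, -13/2, 4, -16]
R4 ← R4 − (5/8)·R3: [0, 0, 0, 0, 0]
R5 ← R5 + (23/16)·R3: [0, 0, 0, 0, 0]
3 pivots among 5 columns.
Only 3 < 5 pivot columns, so the columns are linearly dependent.

no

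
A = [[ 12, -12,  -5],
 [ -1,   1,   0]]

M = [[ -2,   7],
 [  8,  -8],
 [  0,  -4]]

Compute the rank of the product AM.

First compute AM:
[[-120, 200],
 [ 10, -15]]
Now row reduce the product.
R2 ← R2 + (1/12)·R1: [0, 5/3]
2 nonzero rows, so rank(AM) = 2.

2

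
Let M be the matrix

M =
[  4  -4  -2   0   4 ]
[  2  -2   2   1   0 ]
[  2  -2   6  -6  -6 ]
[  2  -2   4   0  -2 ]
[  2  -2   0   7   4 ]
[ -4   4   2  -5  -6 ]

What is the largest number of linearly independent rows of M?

3

Row reduce to echelon form.
R2 ← R2 − (1/2)·R1: [0, 0, 3, 1, -2]
R3 ← R3 − (1/2)·R1: [0, 0, 7, -6, -8]
R4 ← R4 − (1/2)·R1: [0, 0, 5, 0, -4]
R5 ← R5 − (1/2)·R1: [0, 0, 1, 7, 2]
R6 ← R6 + R1: [0, 0, 0, -5, -2]
R3 ← R3 − (7/3)·R2: [0, 0, 0, -25/3, -10/3]
R4 ← R4 − (5/3)·R2: [0, 0, 0, -5/3, -2/3]
R5 ← R5 − (1/3)·R2: [0, 0, 0, 20/3, 8/3]
R4 ← R4 − (1/5)·R3: [0, 0, 0, 0, 0]
R5 ← R5 + (4/5)·R3: [0, 0, 0, 0, 0]
R6 ← R6 − (3/5)·R3: [0, 0, 0, 0, 0]
Echelon form has 3 nonzero rows, so rank(M) = 3.
The rank gives the maximum number of linearly independent rows: 3.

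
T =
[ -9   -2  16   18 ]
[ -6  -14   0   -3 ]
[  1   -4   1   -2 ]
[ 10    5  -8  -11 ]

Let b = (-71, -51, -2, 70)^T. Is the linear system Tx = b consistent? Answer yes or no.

yes

Row reduce the augmented matrix [T | b].
R2 ← R2 − (2/3)·R1: [0, -38/3, -32/3, -15, -11/3]
R3 ← R3 + (1/9)·R1: [0, -38/9, 25/9, 0, -89/9]
R4 ← R4 + (10/9)·R1: [0, 25/9, 88/9, 9, -80/9]
R3 ← R3 − (1/3)·R2: [0, 0, 19/3, 5, -26/3]
R4 ← R4 + (25/114)·R2: [0, 0, 424/57, 217/38, -1105/114]
R4 ← R4 − (424/361)·R3: [0, 0, 0, -117/722, 351/722]
The echelon form has 4 nonzero rows, and every pivot lies in the first 4 columns, so rank(T) = rank([T|b]) = 4.
The system is consistent.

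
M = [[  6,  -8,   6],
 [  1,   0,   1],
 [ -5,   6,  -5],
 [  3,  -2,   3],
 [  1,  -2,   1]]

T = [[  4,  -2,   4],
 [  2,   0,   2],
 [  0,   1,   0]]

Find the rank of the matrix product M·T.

First compute MT:
[[  8,  -6,   8],
 [  4,  -1,   4],
 [ -8,   5,  -8],
 [  8,  -3,   8],
 [  0,  -1,   0]]
Now row reduce the product.
R2 ← R2 − (1/2)·R1: [0, 2, 0]
R3 ← R3 + R1: [0, -1, 0]
R4 ← R4 − R1: [0, 3, 0]
R3 ← R3 + (1/2)·R2: [0, 0, 0]
R4 ← R4 − (3/2)·R2: [0, 0, 0]
R5 ← R5 + (1/2)·R2: [0, 0, 0]
2 nonzero rows, so rank(MT) = 2.

2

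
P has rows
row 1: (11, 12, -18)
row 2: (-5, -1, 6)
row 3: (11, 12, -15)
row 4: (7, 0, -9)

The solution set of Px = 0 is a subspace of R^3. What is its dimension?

Row reduce to echelon form.
R2 ← R2 + (5/11)·R1: [0, 49/11, -24/11]
R3 ← R3 − R1: [0, 0, 3]
R4 ← R4 − (7/11)·R1: [0, -84/11, 27/11]
R4 ← R4 + (12/7)·R2: [0, 0, -9/7]
R4 ← R4 + (3/7)·R3: [0, 0, 0]
3 nonzero rows, so rank(P) = 3.
P has 3 columns; by rank–nullity, nullity = 3 − 3 = 0.

0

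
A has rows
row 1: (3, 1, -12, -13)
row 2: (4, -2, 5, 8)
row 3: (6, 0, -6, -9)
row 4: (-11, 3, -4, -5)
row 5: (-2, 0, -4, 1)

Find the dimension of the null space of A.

Row reduce to echelon form.
R2 ← R2 − (4/3)·R1: [0, -10/3, 21, 76/3]
R3 ← R3 − (2)·R1: [0, -2, 18, 17]
R4 ← R4 + (11/3)·R1: [0, 20/3, -48, -158/3]
R5 ← R5 + (2/3)·R1: [0, 2/3, -12, -23/3]
R3 ← R3 − (3/5)·R2: [0, 0, 27/5, 9/5]
R4 ← R4 + (2)·R2: [0, 0, -6, -2]
R5 ← R5 + (1/5)·R2: [0, 0, -39/5, -13/5]
R4 ← R4 + (10/9)·R3: [0, 0, 0, 0]
R5 ← R5 + (13/9)·R3: [0, 0, 0, 0]
3 nonzero rows, so rank(A) = 3.
A has 4 columns; by rank–nullity, nullity = 4 − 3 = 1.

1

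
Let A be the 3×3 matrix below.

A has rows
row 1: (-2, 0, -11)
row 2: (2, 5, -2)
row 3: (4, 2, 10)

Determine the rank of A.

Row reduce to echelon form.
R2 ← R2 + R1: [0, 5, -13]
R3 ← R3 + (2)·R1: [0, 2, -12]
R3 ← R3 − (2/5)·R2: [0, 0, -34/5]
Echelon form has 3 nonzero rows, so rank(A) = 3.

3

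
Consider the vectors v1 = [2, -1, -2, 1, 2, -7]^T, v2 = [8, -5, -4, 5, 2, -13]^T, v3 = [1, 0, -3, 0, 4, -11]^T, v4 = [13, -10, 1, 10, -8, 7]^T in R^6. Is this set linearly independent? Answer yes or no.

no

Form the matrix with these vectors as rows and row reduce.
R2 ← R2 − (4)·R1: [0, -1, 4, 1, -6, 15]
R3 ← R3 − (1/2)·R1: [0, 1/2, -2, -1/2, 3, -15/2]
R4 ← R4 − (13/2)·R1: [0, -7/2, 14, 7/2, -21, 105/2]
R3 ← R3 + (1/2)·R2: [0, 0, 0, 0, 0, 0]
R4 ← R4 − (7/2)·R2: [0, 0, 0, 0, 0, 0]
2 nonzero rows, so the 4 vectors span a space of dimension 2.
Since 2 < 4, the vectors are linearly dependent.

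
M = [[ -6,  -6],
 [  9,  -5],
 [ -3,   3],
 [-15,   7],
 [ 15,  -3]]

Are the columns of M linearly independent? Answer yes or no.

yes

Row reduce M to echelon form.
R2 ← R2 + (3/2)·R1: [0, -14]
R3 ← R3 − (1/2)·R1: [0, 6]
R4 ← R4 − (5/2)·R1: [0, 22]
R5 ← R5 + (5/2)·R1: [0, -18]
R3 ← R3 + (3/7)·R2: [0, 0]
R4 ← R4 + (11/7)·R2: [0, 0]
R5 ← R5 − (9/7)·R2: [0, 0]
2 pivots among 2 columns.
Every column is a pivot column, so the columns are linearly independent.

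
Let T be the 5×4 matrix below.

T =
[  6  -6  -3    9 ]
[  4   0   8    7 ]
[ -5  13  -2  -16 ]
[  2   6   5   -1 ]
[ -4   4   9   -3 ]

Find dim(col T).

3

Row reduce to echelon form.
R2 ← R2 − (2/3)·R1: [0, 4, 10, 1]
R3 ← R3 + (5/6)·R1: [0, 8, -9/2, -17/2]
R4 ← R4 − (1/3)·R1: [0, 8, 6, -4]
R5 ← R5 + (2/3)·R1: [0, 0, 7, 3]
R3 ← R3 − (2)·R2: [0, 0, -49/2, -21/2]
R4 ← R4 − (2)·R2: [0, 0, -14, -6]
R4 ← R4 − (4/7)·R3: [0, 0, 0, 0]
R5 ← R5 + (2/7)·R3: [0, 0, 0, 0]
Echelon form has 3 nonzero rows, so rank(T) = 3.
The column space has dimension equal to the rank: 3.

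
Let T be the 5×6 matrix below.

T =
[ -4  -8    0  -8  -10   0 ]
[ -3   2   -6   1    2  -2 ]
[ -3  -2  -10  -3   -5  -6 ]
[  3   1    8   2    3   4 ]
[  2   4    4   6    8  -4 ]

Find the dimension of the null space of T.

Row reduce to echelon form.
R2 ← R2 − (3/4)·R1: [0, 8, -6, 7, 19/2, -2]
R3 ← R3 − (3/4)·R1: [0, 4, -10, 3, 5/2, -6]
R4 ← R4 + (3/4)·R1: [0, -5, 8, -4, -9/2, 4]
R5 ← R5 + (1/2)·R1: [0, 0, 4, 2, 3, -4]
R3 ← R3 − (1/2)·R2: [0, 0, -7, -1/2, -9/4, -5]
R4 ← R4 + (5/8)·R2: [0, 0, 17/4, 3/8, 23/16, 11/4]
R4 ← R4 + (17/28)·R3: [0, 0, 0, 1/14, 1/14, -2/7]
R5 ← R5 + (4/7)·R3: [0, 0, 0, 12/7, 12/7, -48/7]
R5 ← R5 − (24)·R4: [0, 0, 0, 0, 0, 0]
4 nonzero rows, so rank(T) = 4.
T has 6 columns; by rank–nullity, nullity = 6 − 4 = 2.

2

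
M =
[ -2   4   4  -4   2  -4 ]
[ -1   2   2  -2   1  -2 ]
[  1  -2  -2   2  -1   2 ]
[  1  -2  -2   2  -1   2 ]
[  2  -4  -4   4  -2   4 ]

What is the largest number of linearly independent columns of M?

1

Row reduce to echelon form.
R2 ← R2 − (1/2)·R1: [0, 0, 0, 0, 0, 0]
R3 ← R3 + (1/2)·R1: [0, 0, 0, 0, 0, 0]
R4 ← R4 + (1/2)·R1: [0, 0, 0, 0, 0, 0]
R5 ← R5 + R1: [0, 0, 0, 0, 0, 0]
Echelon form has 1 nonzero row, so rank(M) = 1.
The rank gives the maximum number of linearly independent columns: 1.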